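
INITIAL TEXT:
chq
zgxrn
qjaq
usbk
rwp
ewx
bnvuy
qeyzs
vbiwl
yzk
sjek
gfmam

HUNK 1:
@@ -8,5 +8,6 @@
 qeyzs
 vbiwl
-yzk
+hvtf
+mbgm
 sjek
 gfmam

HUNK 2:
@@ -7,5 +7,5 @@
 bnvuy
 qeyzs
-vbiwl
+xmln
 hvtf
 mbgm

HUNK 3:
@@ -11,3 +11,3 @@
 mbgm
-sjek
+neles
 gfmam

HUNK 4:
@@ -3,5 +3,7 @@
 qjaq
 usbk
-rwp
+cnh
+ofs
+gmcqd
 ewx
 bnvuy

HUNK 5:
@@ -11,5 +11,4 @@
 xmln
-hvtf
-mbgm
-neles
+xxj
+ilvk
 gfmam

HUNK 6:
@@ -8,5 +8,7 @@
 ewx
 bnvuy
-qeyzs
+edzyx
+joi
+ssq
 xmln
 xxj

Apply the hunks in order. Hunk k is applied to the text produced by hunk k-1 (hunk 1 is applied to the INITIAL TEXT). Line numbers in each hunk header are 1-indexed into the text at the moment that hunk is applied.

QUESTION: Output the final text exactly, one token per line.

Hunk 1: at line 8 remove [yzk] add [hvtf,mbgm] -> 13 lines: chq zgxrn qjaq usbk rwp ewx bnvuy qeyzs vbiwl hvtf mbgm sjek gfmam
Hunk 2: at line 7 remove [vbiwl] add [xmln] -> 13 lines: chq zgxrn qjaq usbk rwp ewx bnvuy qeyzs xmln hvtf mbgm sjek gfmam
Hunk 3: at line 11 remove [sjek] add [neles] -> 13 lines: chq zgxrn qjaq usbk rwp ewx bnvuy qeyzs xmln hvtf mbgm neles gfmam
Hunk 4: at line 3 remove [rwp] add [cnh,ofs,gmcqd] -> 15 lines: chq zgxrn qjaq usbk cnh ofs gmcqd ewx bnvuy qeyzs xmln hvtf mbgm neles gfmam
Hunk 5: at line 11 remove [hvtf,mbgm,neles] add [xxj,ilvk] -> 14 lines: chq zgxrn qjaq usbk cnh ofs gmcqd ewx bnvuy qeyzs xmln xxj ilvk gfmam
Hunk 6: at line 8 remove [qeyzs] add [edzyx,joi,ssq] -> 16 lines: chq zgxrn qjaq usbk cnh ofs gmcqd ewx bnvuy edzyx joi ssq xmln xxj ilvk gfmam

Answer: chq
zgxrn
qjaq
usbk
cnh
ofs
gmcqd
ewx
bnvuy
edzyx
joi
ssq
xmln
xxj
ilvk
gfmam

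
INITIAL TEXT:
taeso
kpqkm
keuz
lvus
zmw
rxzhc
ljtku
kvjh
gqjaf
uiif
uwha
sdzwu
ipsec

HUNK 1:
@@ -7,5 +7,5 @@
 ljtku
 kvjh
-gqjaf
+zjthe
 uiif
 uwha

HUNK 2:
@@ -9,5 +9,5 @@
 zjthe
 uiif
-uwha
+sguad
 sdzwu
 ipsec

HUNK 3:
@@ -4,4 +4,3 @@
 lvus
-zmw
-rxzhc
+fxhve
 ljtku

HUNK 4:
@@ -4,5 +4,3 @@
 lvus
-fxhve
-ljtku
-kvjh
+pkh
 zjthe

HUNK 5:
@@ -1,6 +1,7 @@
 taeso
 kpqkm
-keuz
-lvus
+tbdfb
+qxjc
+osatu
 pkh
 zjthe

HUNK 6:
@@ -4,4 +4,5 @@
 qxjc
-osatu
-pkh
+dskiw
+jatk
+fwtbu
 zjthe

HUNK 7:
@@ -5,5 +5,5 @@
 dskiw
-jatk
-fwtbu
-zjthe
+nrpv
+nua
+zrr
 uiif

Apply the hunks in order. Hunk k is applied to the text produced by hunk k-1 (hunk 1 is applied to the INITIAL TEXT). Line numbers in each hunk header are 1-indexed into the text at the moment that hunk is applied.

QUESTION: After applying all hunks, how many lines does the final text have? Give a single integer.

Hunk 1: at line 7 remove [gqjaf] add [zjthe] -> 13 lines: taeso kpqkm keuz lvus zmw rxzhc ljtku kvjh zjthe uiif uwha sdzwu ipsec
Hunk 2: at line 9 remove [uwha] add [sguad] -> 13 lines: taeso kpqkm keuz lvus zmw rxzhc ljtku kvjh zjthe uiif sguad sdzwu ipsec
Hunk 3: at line 4 remove [zmw,rxzhc] add [fxhve] -> 12 lines: taeso kpqkm keuz lvus fxhve ljtku kvjh zjthe uiif sguad sdzwu ipsec
Hunk 4: at line 4 remove [fxhve,ljtku,kvjh] add [pkh] -> 10 lines: taeso kpqkm keuz lvus pkh zjthe uiif sguad sdzwu ipsec
Hunk 5: at line 1 remove [keuz,lvus] add [tbdfb,qxjc,osatu] -> 11 lines: taeso kpqkm tbdfb qxjc osatu pkh zjthe uiif sguad sdzwu ipsec
Hunk 6: at line 4 remove [osatu,pkh] add [dskiw,jatk,fwtbu] -> 12 lines: taeso kpqkm tbdfb qxjc dskiw jatk fwtbu zjthe uiif sguad sdzwu ipsec
Hunk 7: at line 5 remove [jatk,fwtbu,zjthe] add [nrpv,nua,zrr] -> 12 lines: taeso kpqkm tbdfb qxjc dskiw nrpv nua zrr uiif sguad sdzwu ipsec
Final line count: 12

Answer: 12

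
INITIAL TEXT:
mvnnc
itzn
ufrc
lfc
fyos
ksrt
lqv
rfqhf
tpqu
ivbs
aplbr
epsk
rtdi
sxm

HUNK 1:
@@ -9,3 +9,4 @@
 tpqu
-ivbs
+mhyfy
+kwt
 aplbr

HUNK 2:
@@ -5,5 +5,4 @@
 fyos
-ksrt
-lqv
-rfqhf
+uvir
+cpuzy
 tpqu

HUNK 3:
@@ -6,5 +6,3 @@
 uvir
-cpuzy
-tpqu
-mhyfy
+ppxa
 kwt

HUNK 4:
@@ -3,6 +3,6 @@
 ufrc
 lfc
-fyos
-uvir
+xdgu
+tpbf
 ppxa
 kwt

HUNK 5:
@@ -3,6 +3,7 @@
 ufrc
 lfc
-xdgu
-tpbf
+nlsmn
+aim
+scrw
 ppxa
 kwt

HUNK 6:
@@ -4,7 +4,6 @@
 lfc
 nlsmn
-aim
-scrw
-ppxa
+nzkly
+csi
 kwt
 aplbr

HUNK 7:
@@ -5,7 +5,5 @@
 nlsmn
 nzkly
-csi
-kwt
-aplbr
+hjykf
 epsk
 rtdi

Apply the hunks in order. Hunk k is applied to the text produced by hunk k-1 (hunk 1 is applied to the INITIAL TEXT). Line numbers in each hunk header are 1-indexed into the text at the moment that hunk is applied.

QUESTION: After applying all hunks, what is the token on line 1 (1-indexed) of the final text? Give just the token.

Answer: mvnnc

Derivation:
Hunk 1: at line 9 remove [ivbs] add [mhyfy,kwt] -> 15 lines: mvnnc itzn ufrc lfc fyos ksrt lqv rfqhf tpqu mhyfy kwt aplbr epsk rtdi sxm
Hunk 2: at line 5 remove [ksrt,lqv,rfqhf] add [uvir,cpuzy] -> 14 lines: mvnnc itzn ufrc lfc fyos uvir cpuzy tpqu mhyfy kwt aplbr epsk rtdi sxm
Hunk 3: at line 6 remove [cpuzy,tpqu,mhyfy] add [ppxa] -> 12 lines: mvnnc itzn ufrc lfc fyos uvir ppxa kwt aplbr epsk rtdi sxm
Hunk 4: at line 3 remove [fyos,uvir] add [xdgu,tpbf] -> 12 lines: mvnnc itzn ufrc lfc xdgu tpbf ppxa kwt aplbr epsk rtdi sxm
Hunk 5: at line 3 remove [xdgu,tpbf] add [nlsmn,aim,scrw] -> 13 lines: mvnnc itzn ufrc lfc nlsmn aim scrw ppxa kwt aplbr epsk rtdi sxm
Hunk 6: at line 4 remove [aim,scrw,ppxa] add [nzkly,csi] -> 12 lines: mvnnc itzn ufrc lfc nlsmn nzkly csi kwt aplbr epsk rtdi sxm
Hunk 7: at line 5 remove [csi,kwt,aplbr] add [hjykf] -> 10 lines: mvnnc itzn ufrc lfc nlsmn nzkly hjykf epsk rtdi sxm
Final line 1: mvnnc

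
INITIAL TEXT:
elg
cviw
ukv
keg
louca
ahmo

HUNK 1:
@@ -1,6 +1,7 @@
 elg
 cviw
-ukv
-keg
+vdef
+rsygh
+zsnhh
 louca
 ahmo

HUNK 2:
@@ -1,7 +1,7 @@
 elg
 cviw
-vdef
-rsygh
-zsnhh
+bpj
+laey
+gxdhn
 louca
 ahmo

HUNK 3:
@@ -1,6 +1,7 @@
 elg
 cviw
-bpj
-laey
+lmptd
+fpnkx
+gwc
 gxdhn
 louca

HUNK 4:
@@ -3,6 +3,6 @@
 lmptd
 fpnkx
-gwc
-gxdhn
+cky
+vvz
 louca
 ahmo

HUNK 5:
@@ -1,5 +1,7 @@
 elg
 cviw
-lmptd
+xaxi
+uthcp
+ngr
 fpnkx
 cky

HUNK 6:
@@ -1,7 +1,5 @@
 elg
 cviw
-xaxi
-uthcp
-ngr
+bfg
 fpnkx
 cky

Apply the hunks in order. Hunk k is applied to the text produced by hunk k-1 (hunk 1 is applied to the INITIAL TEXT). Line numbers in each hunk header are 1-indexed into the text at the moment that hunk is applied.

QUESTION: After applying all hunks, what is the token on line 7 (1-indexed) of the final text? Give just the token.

Answer: louca

Derivation:
Hunk 1: at line 1 remove [ukv,keg] add [vdef,rsygh,zsnhh] -> 7 lines: elg cviw vdef rsygh zsnhh louca ahmo
Hunk 2: at line 1 remove [vdef,rsygh,zsnhh] add [bpj,laey,gxdhn] -> 7 lines: elg cviw bpj laey gxdhn louca ahmo
Hunk 3: at line 1 remove [bpj,laey] add [lmptd,fpnkx,gwc] -> 8 lines: elg cviw lmptd fpnkx gwc gxdhn louca ahmo
Hunk 4: at line 3 remove [gwc,gxdhn] add [cky,vvz] -> 8 lines: elg cviw lmptd fpnkx cky vvz louca ahmo
Hunk 5: at line 1 remove [lmptd] add [xaxi,uthcp,ngr] -> 10 lines: elg cviw xaxi uthcp ngr fpnkx cky vvz louca ahmo
Hunk 6: at line 1 remove [xaxi,uthcp,ngr] add [bfg] -> 8 lines: elg cviw bfg fpnkx cky vvz louca ahmo
Final line 7: louca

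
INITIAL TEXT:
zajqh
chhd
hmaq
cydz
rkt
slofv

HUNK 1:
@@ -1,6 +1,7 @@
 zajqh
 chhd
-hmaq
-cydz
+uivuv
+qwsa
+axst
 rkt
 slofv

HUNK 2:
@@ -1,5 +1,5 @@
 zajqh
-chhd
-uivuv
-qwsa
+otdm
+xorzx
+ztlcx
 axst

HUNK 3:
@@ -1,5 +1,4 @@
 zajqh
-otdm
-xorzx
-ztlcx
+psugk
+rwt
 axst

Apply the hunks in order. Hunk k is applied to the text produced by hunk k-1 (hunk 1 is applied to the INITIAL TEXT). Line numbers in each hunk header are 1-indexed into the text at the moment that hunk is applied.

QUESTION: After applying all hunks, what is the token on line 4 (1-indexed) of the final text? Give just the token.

Hunk 1: at line 1 remove [hmaq,cydz] add [uivuv,qwsa,axst] -> 7 lines: zajqh chhd uivuv qwsa axst rkt slofv
Hunk 2: at line 1 remove [chhd,uivuv,qwsa] add [otdm,xorzx,ztlcx] -> 7 lines: zajqh otdm xorzx ztlcx axst rkt slofv
Hunk 3: at line 1 remove [otdm,xorzx,ztlcx] add [psugk,rwt] -> 6 lines: zajqh psugk rwt axst rkt slofv
Final line 4: axst

Answer: axst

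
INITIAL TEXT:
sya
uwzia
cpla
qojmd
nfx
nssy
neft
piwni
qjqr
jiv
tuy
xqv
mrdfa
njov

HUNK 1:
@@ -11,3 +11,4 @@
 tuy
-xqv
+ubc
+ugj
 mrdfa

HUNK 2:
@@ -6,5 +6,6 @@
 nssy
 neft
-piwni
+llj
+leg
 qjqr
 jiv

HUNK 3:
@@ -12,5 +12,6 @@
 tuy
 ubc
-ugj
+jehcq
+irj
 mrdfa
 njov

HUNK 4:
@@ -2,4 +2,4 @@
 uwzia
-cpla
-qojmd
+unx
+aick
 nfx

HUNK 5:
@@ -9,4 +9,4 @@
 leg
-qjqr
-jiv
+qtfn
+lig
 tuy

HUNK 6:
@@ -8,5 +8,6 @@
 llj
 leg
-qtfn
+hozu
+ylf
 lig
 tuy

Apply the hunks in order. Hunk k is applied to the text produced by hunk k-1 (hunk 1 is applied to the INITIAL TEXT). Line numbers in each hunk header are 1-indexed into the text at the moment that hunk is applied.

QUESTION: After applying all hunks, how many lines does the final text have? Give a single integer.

Hunk 1: at line 11 remove [xqv] add [ubc,ugj] -> 15 lines: sya uwzia cpla qojmd nfx nssy neft piwni qjqr jiv tuy ubc ugj mrdfa njov
Hunk 2: at line 6 remove [piwni] add [llj,leg] -> 16 lines: sya uwzia cpla qojmd nfx nssy neft llj leg qjqr jiv tuy ubc ugj mrdfa njov
Hunk 3: at line 12 remove [ugj] add [jehcq,irj] -> 17 lines: sya uwzia cpla qojmd nfx nssy neft llj leg qjqr jiv tuy ubc jehcq irj mrdfa njov
Hunk 4: at line 2 remove [cpla,qojmd] add [unx,aick] -> 17 lines: sya uwzia unx aick nfx nssy neft llj leg qjqr jiv tuy ubc jehcq irj mrdfa njov
Hunk 5: at line 9 remove [qjqr,jiv] add [qtfn,lig] -> 17 lines: sya uwzia unx aick nfx nssy neft llj leg qtfn lig tuy ubc jehcq irj mrdfa njov
Hunk 6: at line 8 remove [qtfn] add [hozu,ylf] -> 18 lines: sya uwzia unx aick nfx nssy neft llj leg hozu ylf lig tuy ubc jehcq irj mrdfa njov
Final line count: 18

Answer: 18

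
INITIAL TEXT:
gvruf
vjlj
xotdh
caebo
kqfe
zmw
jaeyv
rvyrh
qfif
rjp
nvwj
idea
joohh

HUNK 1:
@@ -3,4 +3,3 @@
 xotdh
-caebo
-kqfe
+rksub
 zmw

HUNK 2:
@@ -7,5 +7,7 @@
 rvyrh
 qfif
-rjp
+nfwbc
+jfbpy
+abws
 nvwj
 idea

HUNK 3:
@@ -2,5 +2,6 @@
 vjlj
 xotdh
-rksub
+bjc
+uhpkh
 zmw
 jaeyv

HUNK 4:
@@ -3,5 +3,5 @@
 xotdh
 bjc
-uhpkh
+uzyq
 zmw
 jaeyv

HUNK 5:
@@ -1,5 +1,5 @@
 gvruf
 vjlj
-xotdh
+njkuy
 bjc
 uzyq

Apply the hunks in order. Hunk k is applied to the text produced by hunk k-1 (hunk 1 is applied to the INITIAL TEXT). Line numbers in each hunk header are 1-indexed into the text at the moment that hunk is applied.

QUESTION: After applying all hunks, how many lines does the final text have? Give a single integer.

Hunk 1: at line 3 remove [caebo,kqfe] add [rksub] -> 12 lines: gvruf vjlj xotdh rksub zmw jaeyv rvyrh qfif rjp nvwj idea joohh
Hunk 2: at line 7 remove [rjp] add [nfwbc,jfbpy,abws] -> 14 lines: gvruf vjlj xotdh rksub zmw jaeyv rvyrh qfif nfwbc jfbpy abws nvwj idea joohh
Hunk 3: at line 2 remove [rksub] add [bjc,uhpkh] -> 15 lines: gvruf vjlj xotdh bjc uhpkh zmw jaeyv rvyrh qfif nfwbc jfbpy abws nvwj idea joohh
Hunk 4: at line 3 remove [uhpkh] add [uzyq] -> 15 lines: gvruf vjlj xotdh bjc uzyq zmw jaeyv rvyrh qfif nfwbc jfbpy abws nvwj idea joohh
Hunk 5: at line 1 remove [xotdh] add [njkuy] -> 15 lines: gvruf vjlj njkuy bjc uzyq zmw jaeyv rvyrh qfif nfwbc jfbpy abws nvwj idea joohh
Final line count: 15

Answer: 15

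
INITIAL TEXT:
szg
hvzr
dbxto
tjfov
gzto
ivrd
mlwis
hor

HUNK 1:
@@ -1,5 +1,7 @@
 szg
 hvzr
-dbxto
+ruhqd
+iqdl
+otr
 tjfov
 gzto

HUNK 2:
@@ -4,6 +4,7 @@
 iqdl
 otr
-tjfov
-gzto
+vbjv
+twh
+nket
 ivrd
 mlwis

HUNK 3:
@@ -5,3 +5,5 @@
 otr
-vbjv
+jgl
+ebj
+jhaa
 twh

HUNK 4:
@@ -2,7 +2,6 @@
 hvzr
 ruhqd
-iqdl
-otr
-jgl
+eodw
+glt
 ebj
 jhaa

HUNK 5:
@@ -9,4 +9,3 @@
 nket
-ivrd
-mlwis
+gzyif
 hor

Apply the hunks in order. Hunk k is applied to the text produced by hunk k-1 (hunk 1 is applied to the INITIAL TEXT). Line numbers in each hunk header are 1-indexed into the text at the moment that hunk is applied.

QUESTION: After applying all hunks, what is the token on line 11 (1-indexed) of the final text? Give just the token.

Hunk 1: at line 1 remove [dbxto] add [ruhqd,iqdl,otr] -> 10 lines: szg hvzr ruhqd iqdl otr tjfov gzto ivrd mlwis hor
Hunk 2: at line 4 remove [tjfov,gzto] add [vbjv,twh,nket] -> 11 lines: szg hvzr ruhqd iqdl otr vbjv twh nket ivrd mlwis hor
Hunk 3: at line 5 remove [vbjv] add [jgl,ebj,jhaa] -> 13 lines: szg hvzr ruhqd iqdl otr jgl ebj jhaa twh nket ivrd mlwis hor
Hunk 4: at line 2 remove [iqdl,otr,jgl] add [eodw,glt] -> 12 lines: szg hvzr ruhqd eodw glt ebj jhaa twh nket ivrd mlwis hor
Hunk 5: at line 9 remove [ivrd,mlwis] add [gzyif] -> 11 lines: szg hvzr ruhqd eodw glt ebj jhaa twh nket gzyif hor
Final line 11: hor

Answer: hor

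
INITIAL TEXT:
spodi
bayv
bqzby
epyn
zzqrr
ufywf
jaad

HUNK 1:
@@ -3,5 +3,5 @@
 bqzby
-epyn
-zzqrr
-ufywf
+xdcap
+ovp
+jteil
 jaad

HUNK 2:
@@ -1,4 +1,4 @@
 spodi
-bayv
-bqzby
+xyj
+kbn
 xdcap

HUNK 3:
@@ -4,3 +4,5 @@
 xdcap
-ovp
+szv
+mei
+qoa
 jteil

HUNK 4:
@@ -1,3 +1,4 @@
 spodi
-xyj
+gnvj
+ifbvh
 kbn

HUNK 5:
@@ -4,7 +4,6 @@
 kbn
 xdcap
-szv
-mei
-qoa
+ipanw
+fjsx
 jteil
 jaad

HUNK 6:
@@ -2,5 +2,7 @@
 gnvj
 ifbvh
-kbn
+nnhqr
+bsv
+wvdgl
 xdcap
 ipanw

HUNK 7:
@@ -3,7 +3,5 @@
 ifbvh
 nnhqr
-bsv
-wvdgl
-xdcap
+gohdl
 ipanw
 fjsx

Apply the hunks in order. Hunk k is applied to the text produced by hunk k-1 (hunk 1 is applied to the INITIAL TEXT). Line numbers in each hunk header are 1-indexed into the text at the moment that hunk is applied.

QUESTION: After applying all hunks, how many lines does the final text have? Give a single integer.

Hunk 1: at line 3 remove [epyn,zzqrr,ufywf] add [xdcap,ovp,jteil] -> 7 lines: spodi bayv bqzby xdcap ovp jteil jaad
Hunk 2: at line 1 remove [bayv,bqzby] add [xyj,kbn] -> 7 lines: spodi xyj kbn xdcap ovp jteil jaad
Hunk 3: at line 4 remove [ovp] add [szv,mei,qoa] -> 9 lines: spodi xyj kbn xdcap szv mei qoa jteil jaad
Hunk 4: at line 1 remove [xyj] add [gnvj,ifbvh] -> 10 lines: spodi gnvj ifbvh kbn xdcap szv mei qoa jteil jaad
Hunk 5: at line 4 remove [szv,mei,qoa] add [ipanw,fjsx] -> 9 lines: spodi gnvj ifbvh kbn xdcap ipanw fjsx jteil jaad
Hunk 6: at line 2 remove [kbn] add [nnhqr,bsv,wvdgl] -> 11 lines: spodi gnvj ifbvh nnhqr bsv wvdgl xdcap ipanw fjsx jteil jaad
Hunk 7: at line 3 remove [bsv,wvdgl,xdcap] add [gohdl] -> 9 lines: spodi gnvj ifbvh nnhqr gohdl ipanw fjsx jteil jaad
Final line count: 9

Answer: 9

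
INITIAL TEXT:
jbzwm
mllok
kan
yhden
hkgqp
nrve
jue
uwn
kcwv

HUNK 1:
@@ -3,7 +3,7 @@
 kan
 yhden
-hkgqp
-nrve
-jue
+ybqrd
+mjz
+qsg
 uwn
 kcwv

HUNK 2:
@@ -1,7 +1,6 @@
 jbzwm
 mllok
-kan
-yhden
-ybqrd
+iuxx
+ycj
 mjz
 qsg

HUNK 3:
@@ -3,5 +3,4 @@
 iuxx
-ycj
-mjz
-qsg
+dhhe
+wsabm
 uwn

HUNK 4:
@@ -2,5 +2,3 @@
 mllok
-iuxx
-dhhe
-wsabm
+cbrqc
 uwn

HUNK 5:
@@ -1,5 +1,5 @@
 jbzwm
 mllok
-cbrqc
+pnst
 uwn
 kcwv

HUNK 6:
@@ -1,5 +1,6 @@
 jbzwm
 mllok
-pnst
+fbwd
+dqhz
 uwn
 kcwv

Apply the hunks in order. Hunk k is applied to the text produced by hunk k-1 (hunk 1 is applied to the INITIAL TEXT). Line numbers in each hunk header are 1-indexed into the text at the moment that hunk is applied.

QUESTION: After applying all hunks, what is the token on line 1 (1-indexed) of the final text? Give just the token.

Hunk 1: at line 3 remove [hkgqp,nrve,jue] add [ybqrd,mjz,qsg] -> 9 lines: jbzwm mllok kan yhden ybqrd mjz qsg uwn kcwv
Hunk 2: at line 1 remove [kan,yhden,ybqrd] add [iuxx,ycj] -> 8 lines: jbzwm mllok iuxx ycj mjz qsg uwn kcwv
Hunk 3: at line 3 remove [ycj,mjz,qsg] add [dhhe,wsabm] -> 7 lines: jbzwm mllok iuxx dhhe wsabm uwn kcwv
Hunk 4: at line 2 remove [iuxx,dhhe,wsabm] add [cbrqc] -> 5 lines: jbzwm mllok cbrqc uwn kcwv
Hunk 5: at line 1 remove [cbrqc] add [pnst] -> 5 lines: jbzwm mllok pnst uwn kcwv
Hunk 6: at line 1 remove [pnst] add [fbwd,dqhz] -> 6 lines: jbzwm mllok fbwd dqhz uwn kcwv
Final line 1: jbzwm

Answer: jbzwm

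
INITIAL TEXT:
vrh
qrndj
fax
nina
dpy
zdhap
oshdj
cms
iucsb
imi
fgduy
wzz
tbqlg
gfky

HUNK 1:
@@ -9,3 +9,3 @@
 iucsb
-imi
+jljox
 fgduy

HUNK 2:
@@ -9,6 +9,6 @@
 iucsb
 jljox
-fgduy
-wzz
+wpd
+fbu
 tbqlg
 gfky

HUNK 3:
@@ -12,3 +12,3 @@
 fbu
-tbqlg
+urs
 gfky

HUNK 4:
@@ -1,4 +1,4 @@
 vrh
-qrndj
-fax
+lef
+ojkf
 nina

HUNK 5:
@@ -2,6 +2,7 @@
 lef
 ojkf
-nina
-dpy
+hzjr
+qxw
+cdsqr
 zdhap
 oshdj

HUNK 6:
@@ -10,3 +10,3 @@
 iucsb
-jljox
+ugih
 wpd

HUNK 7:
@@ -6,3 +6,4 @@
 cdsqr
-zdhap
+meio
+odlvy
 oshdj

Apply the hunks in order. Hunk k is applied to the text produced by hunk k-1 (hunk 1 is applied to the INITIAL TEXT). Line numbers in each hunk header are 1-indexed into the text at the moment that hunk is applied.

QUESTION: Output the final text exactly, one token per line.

Answer: vrh
lef
ojkf
hzjr
qxw
cdsqr
meio
odlvy
oshdj
cms
iucsb
ugih
wpd
fbu
urs
gfky

Derivation:
Hunk 1: at line 9 remove [imi] add [jljox] -> 14 lines: vrh qrndj fax nina dpy zdhap oshdj cms iucsb jljox fgduy wzz tbqlg gfky
Hunk 2: at line 9 remove [fgduy,wzz] add [wpd,fbu] -> 14 lines: vrh qrndj fax nina dpy zdhap oshdj cms iucsb jljox wpd fbu tbqlg gfky
Hunk 3: at line 12 remove [tbqlg] add [urs] -> 14 lines: vrh qrndj fax nina dpy zdhap oshdj cms iucsb jljox wpd fbu urs gfky
Hunk 4: at line 1 remove [qrndj,fax] add [lef,ojkf] -> 14 lines: vrh lef ojkf nina dpy zdhap oshdj cms iucsb jljox wpd fbu urs gfky
Hunk 5: at line 2 remove [nina,dpy] add [hzjr,qxw,cdsqr] -> 15 lines: vrh lef ojkf hzjr qxw cdsqr zdhap oshdj cms iucsb jljox wpd fbu urs gfky
Hunk 6: at line 10 remove [jljox] add [ugih] -> 15 lines: vrh lef ojkf hzjr qxw cdsqr zdhap oshdj cms iucsb ugih wpd fbu urs gfky
Hunk 7: at line 6 remove [zdhap] add [meio,odlvy] -> 16 lines: vrh lef ojkf hzjr qxw cdsqr meio odlvy oshdj cms iucsb ugih wpd fbu urs gfky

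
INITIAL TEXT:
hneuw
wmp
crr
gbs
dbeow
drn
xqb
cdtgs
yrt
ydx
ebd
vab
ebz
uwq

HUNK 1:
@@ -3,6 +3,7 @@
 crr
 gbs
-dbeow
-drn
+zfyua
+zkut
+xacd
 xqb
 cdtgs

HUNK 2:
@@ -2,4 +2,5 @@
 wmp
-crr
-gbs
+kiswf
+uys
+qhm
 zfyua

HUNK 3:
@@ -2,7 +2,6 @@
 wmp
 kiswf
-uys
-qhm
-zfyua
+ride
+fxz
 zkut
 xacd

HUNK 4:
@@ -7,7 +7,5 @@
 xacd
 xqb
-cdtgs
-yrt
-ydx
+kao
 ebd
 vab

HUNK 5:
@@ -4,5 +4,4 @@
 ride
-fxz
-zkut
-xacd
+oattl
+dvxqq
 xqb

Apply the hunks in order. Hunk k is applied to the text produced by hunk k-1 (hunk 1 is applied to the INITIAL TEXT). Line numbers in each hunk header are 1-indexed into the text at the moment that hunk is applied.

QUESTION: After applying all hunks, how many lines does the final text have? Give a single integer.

Answer: 12

Derivation:
Hunk 1: at line 3 remove [dbeow,drn] add [zfyua,zkut,xacd] -> 15 lines: hneuw wmp crr gbs zfyua zkut xacd xqb cdtgs yrt ydx ebd vab ebz uwq
Hunk 2: at line 2 remove [crr,gbs] add [kiswf,uys,qhm] -> 16 lines: hneuw wmp kiswf uys qhm zfyua zkut xacd xqb cdtgs yrt ydx ebd vab ebz uwq
Hunk 3: at line 2 remove [uys,qhm,zfyua] add [ride,fxz] -> 15 lines: hneuw wmp kiswf ride fxz zkut xacd xqb cdtgs yrt ydx ebd vab ebz uwq
Hunk 4: at line 7 remove [cdtgs,yrt,ydx] add [kao] -> 13 lines: hneuw wmp kiswf ride fxz zkut xacd xqb kao ebd vab ebz uwq
Hunk 5: at line 4 remove [fxz,zkut,xacd] add [oattl,dvxqq] -> 12 lines: hneuw wmp kiswf ride oattl dvxqq xqb kao ebd vab ebz uwq
Final line count: 12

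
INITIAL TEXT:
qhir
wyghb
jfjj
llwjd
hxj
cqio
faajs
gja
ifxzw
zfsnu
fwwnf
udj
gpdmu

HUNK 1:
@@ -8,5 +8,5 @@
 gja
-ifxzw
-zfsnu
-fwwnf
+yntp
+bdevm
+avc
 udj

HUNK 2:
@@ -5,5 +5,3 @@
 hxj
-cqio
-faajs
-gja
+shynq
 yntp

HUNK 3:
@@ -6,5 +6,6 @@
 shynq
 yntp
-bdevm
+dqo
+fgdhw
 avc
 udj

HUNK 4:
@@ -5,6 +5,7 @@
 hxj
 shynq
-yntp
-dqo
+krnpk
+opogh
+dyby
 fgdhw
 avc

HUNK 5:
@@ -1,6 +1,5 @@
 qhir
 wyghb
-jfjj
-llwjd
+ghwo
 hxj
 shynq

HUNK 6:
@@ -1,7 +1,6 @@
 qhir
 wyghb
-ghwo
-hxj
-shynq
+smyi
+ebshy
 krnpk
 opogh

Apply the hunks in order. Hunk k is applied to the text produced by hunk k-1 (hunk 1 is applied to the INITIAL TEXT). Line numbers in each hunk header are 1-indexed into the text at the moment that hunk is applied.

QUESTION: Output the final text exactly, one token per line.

Answer: qhir
wyghb
smyi
ebshy
krnpk
opogh
dyby
fgdhw
avc
udj
gpdmu

Derivation:
Hunk 1: at line 8 remove [ifxzw,zfsnu,fwwnf] add [yntp,bdevm,avc] -> 13 lines: qhir wyghb jfjj llwjd hxj cqio faajs gja yntp bdevm avc udj gpdmu
Hunk 2: at line 5 remove [cqio,faajs,gja] add [shynq] -> 11 lines: qhir wyghb jfjj llwjd hxj shynq yntp bdevm avc udj gpdmu
Hunk 3: at line 6 remove [bdevm] add [dqo,fgdhw] -> 12 lines: qhir wyghb jfjj llwjd hxj shynq yntp dqo fgdhw avc udj gpdmu
Hunk 4: at line 5 remove [yntp,dqo] add [krnpk,opogh,dyby] -> 13 lines: qhir wyghb jfjj llwjd hxj shynq krnpk opogh dyby fgdhw avc udj gpdmu
Hunk 5: at line 1 remove [jfjj,llwjd] add [ghwo] -> 12 lines: qhir wyghb ghwo hxj shynq krnpk opogh dyby fgdhw avc udj gpdmu
Hunk 6: at line 1 remove [ghwo,hxj,shynq] add [smyi,ebshy] -> 11 lines: qhir wyghb smyi ebshy krnpk opogh dyby fgdhw avc udj gpdmu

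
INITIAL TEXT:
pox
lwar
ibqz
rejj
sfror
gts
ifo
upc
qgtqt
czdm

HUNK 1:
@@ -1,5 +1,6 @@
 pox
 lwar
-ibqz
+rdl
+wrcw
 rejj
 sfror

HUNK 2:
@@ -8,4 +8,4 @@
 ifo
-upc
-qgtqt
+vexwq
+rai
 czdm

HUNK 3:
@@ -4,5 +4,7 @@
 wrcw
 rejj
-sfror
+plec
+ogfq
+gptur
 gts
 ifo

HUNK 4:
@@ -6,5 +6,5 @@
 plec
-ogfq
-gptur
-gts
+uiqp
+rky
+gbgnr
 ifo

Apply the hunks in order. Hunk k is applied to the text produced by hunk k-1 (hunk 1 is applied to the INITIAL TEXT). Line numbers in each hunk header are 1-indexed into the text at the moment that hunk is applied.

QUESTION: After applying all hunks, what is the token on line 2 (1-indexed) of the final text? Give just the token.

Answer: lwar

Derivation:
Hunk 1: at line 1 remove [ibqz] add [rdl,wrcw] -> 11 lines: pox lwar rdl wrcw rejj sfror gts ifo upc qgtqt czdm
Hunk 2: at line 8 remove [upc,qgtqt] add [vexwq,rai] -> 11 lines: pox lwar rdl wrcw rejj sfror gts ifo vexwq rai czdm
Hunk 3: at line 4 remove [sfror] add [plec,ogfq,gptur] -> 13 lines: pox lwar rdl wrcw rejj plec ogfq gptur gts ifo vexwq rai czdm
Hunk 4: at line 6 remove [ogfq,gptur,gts] add [uiqp,rky,gbgnr] -> 13 lines: pox lwar rdl wrcw rejj plec uiqp rky gbgnr ifo vexwq rai czdm
Final line 2: lwar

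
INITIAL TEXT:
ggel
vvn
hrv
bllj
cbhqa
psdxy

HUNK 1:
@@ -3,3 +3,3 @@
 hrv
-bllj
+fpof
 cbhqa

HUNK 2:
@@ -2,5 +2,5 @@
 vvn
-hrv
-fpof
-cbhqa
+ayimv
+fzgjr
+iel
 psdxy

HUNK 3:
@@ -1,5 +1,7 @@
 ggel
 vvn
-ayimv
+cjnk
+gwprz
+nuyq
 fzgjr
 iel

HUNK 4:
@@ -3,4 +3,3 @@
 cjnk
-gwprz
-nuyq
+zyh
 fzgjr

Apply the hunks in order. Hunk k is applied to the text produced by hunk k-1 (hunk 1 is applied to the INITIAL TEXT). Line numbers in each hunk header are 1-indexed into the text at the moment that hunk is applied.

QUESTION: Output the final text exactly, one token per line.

Answer: ggel
vvn
cjnk
zyh
fzgjr
iel
psdxy

Derivation:
Hunk 1: at line 3 remove [bllj] add [fpof] -> 6 lines: ggel vvn hrv fpof cbhqa psdxy
Hunk 2: at line 2 remove [hrv,fpof,cbhqa] add [ayimv,fzgjr,iel] -> 6 lines: ggel vvn ayimv fzgjr iel psdxy
Hunk 3: at line 1 remove [ayimv] add [cjnk,gwprz,nuyq] -> 8 lines: ggel vvn cjnk gwprz nuyq fzgjr iel psdxy
Hunk 4: at line 3 remove [gwprz,nuyq] add [zyh] -> 7 lines: ggel vvn cjnk zyh fzgjr iel psdxy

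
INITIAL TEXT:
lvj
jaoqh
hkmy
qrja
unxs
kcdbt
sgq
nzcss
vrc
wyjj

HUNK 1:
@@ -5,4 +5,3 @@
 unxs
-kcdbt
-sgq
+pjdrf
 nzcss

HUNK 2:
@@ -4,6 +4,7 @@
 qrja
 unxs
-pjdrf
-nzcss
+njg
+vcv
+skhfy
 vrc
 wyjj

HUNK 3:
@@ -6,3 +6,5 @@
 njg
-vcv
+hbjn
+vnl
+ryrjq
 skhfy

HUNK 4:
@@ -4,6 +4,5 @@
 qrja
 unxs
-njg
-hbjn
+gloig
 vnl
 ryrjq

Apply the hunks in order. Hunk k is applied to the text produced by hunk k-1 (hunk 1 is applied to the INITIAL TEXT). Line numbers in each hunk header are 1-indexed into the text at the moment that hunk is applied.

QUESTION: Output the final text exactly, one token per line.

Hunk 1: at line 5 remove [kcdbt,sgq] add [pjdrf] -> 9 lines: lvj jaoqh hkmy qrja unxs pjdrf nzcss vrc wyjj
Hunk 2: at line 4 remove [pjdrf,nzcss] add [njg,vcv,skhfy] -> 10 lines: lvj jaoqh hkmy qrja unxs njg vcv skhfy vrc wyjj
Hunk 3: at line 6 remove [vcv] add [hbjn,vnl,ryrjq] -> 12 lines: lvj jaoqh hkmy qrja unxs njg hbjn vnl ryrjq skhfy vrc wyjj
Hunk 4: at line 4 remove [njg,hbjn] add [gloig] -> 11 lines: lvj jaoqh hkmy qrja unxs gloig vnl ryrjq skhfy vrc wyjj

Answer: lvj
jaoqh
hkmy
qrja
unxs
gloig
vnl
ryrjq
skhfy
vrc
wyjj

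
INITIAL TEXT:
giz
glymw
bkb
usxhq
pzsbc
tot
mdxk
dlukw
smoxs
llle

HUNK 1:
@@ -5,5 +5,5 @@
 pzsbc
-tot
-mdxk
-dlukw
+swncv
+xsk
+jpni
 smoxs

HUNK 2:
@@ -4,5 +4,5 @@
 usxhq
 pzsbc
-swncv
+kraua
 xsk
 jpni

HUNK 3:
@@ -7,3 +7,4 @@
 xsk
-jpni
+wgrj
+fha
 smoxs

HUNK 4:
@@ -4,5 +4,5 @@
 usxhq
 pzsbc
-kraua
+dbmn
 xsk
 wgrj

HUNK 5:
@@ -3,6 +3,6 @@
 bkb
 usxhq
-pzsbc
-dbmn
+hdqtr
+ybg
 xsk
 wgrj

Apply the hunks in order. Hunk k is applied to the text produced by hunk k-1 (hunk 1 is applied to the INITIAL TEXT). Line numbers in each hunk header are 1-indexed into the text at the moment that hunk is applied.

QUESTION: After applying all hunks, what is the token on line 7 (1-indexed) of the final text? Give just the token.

Hunk 1: at line 5 remove [tot,mdxk,dlukw] add [swncv,xsk,jpni] -> 10 lines: giz glymw bkb usxhq pzsbc swncv xsk jpni smoxs llle
Hunk 2: at line 4 remove [swncv] add [kraua] -> 10 lines: giz glymw bkb usxhq pzsbc kraua xsk jpni smoxs llle
Hunk 3: at line 7 remove [jpni] add [wgrj,fha] -> 11 lines: giz glymw bkb usxhq pzsbc kraua xsk wgrj fha smoxs llle
Hunk 4: at line 4 remove [kraua] add [dbmn] -> 11 lines: giz glymw bkb usxhq pzsbc dbmn xsk wgrj fha smoxs llle
Hunk 5: at line 3 remove [pzsbc,dbmn] add [hdqtr,ybg] -> 11 lines: giz glymw bkb usxhq hdqtr ybg xsk wgrj fha smoxs llle
Final line 7: xsk

Answer: xsk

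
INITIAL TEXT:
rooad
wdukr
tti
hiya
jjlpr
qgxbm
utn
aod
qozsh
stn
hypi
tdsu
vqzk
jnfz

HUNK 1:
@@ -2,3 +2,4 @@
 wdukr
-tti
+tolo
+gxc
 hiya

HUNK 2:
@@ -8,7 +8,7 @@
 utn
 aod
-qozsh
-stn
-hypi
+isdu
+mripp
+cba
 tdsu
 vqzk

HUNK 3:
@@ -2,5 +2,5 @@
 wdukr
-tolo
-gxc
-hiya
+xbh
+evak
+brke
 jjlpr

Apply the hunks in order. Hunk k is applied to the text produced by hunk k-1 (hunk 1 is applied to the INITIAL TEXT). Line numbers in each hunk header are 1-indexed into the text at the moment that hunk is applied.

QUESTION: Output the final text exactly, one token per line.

Hunk 1: at line 2 remove [tti] add [tolo,gxc] -> 15 lines: rooad wdukr tolo gxc hiya jjlpr qgxbm utn aod qozsh stn hypi tdsu vqzk jnfz
Hunk 2: at line 8 remove [qozsh,stn,hypi] add [isdu,mripp,cba] -> 15 lines: rooad wdukr tolo gxc hiya jjlpr qgxbm utn aod isdu mripp cba tdsu vqzk jnfz
Hunk 3: at line 2 remove [tolo,gxc,hiya] add [xbh,evak,brke] -> 15 lines: rooad wdukr xbh evak brke jjlpr qgxbm utn aod isdu mripp cba tdsu vqzk jnfz

Answer: rooad
wdukr
xbh
evak
brke
jjlpr
qgxbm
utn
aod
isdu
mripp
cba
tdsu
vqzk
jnfz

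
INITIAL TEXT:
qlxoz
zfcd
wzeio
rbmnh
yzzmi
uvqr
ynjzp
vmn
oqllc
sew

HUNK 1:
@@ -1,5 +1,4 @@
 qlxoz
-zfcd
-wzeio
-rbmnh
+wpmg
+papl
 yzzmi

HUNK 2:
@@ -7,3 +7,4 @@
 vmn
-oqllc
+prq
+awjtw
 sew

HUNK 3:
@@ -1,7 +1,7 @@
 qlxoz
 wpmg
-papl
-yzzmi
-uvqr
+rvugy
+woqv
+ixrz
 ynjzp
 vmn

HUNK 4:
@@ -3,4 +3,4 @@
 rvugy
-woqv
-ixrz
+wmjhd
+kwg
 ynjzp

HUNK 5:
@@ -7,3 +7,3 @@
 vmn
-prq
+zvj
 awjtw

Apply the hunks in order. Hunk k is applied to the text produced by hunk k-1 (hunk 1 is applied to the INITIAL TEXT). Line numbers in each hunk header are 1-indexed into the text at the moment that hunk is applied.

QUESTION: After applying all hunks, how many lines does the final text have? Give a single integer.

Answer: 10

Derivation:
Hunk 1: at line 1 remove [zfcd,wzeio,rbmnh] add [wpmg,papl] -> 9 lines: qlxoz wpmg papl yzzmi uvqr ynjzp vmn oqllc sew
Hunk 2: at line 7 remove [oqllc] add [prq,awjtw] -> 10 lines: qlxoz wpmg papl yzzmi uvqr ynjzp vmn prq awjtw sew
Hunk 3: at line 1 remove [papl,yzzmi,uvqr] add [rvugy,woqv,ixrz] -> 10 lines: qlxoz wpmg rvugy woqv ixrz ynjzp vmn prq awjtw sew
Hunk 4: at line 3 remove [woqv,ixrz] add [wmjhd,kwg] -> 10 lines: qlxoz wpmg rvugy wmjhd kwg ynjzp vmn prq awjtw sew
Hunk 5: at line 7 remove [prq] add [zvj] -> 10 lines: qlxoz wpmg rvugy wmjhd kwg ynjzp vmn zvj awjtw sew
Final line count: 10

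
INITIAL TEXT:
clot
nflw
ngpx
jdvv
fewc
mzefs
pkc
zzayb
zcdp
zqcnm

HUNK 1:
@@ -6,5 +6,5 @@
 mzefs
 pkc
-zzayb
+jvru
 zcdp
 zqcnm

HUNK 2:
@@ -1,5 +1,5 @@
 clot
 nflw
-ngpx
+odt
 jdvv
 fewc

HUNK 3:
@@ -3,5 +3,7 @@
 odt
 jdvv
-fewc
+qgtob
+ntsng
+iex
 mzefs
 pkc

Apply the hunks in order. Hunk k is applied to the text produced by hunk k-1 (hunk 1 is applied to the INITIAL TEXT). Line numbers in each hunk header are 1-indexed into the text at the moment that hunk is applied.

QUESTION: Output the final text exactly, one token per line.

Hunk 1: at line 6 remove [zzayb] add [jvru] -> 10 lines: clot nflw ngpx jdvv fewc mzefs pkc jvru zcdp zqcnm
Hunk 2: at line 1 remove [ngpx] add [odt] -> 10 lines: clot nflw odt jdvv fewc mzefs pkc jvru zcdp zqcnm
Hunk 3: at line 3 remove [fewc] add [qgtob,ntsng,iex] -> 12 lines: clot nflw odt jdvv qgtob ntsng iex mzefs pkc jvru zcdp zqcnm

Answer: clot
nflw
odt
jdvv
qgtob
ntsng
iex
mzefs
pkc
jvru
zcdp
zqcnm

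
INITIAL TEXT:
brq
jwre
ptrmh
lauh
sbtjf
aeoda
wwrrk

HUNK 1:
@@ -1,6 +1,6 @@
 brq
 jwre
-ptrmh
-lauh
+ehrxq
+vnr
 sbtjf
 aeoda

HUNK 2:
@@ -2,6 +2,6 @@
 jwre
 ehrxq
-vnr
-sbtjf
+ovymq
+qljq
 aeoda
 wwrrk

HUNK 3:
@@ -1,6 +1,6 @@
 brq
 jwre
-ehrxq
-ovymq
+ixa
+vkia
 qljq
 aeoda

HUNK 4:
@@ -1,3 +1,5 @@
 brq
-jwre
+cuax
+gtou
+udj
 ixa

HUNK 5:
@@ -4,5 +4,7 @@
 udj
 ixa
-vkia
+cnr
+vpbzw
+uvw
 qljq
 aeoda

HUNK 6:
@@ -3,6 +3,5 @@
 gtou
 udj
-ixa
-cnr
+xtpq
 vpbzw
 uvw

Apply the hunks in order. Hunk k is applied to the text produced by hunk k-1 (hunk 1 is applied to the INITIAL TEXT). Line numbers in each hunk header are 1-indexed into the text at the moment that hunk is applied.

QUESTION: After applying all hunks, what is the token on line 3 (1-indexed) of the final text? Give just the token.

Answer: gtou

Derivation:
Hunk 1: at line 1 remove [ptrmh,lauh] add [ehrxq,vnr] -> 7 lines: brq jwre ehrxq vnr sbtjf aeoda wwrrk
Hunk 2: at line 2 remove [vnr,sbtjf] add [ovymq,qljq] -> 7 lines: brq jwre ehrxq ovymq qljq aeoda wwrrk
Hunk 3: at line 1 remove [ehrxq,ovymq] add [ixa,vkia] -> 7 lines: brq jwre ixa vkia qljq aeoda wwrrk
Hunk 4: at line 1 remove [jwre] add [cuax,gtou,udj] -> 9 lines: brq cuax gtou udj ixa vkia qljq aeoda wwrrk
Hunk 5: at line 4 remove [vkia] add [cnr,vpbzw,uvw] -> 11 lines: brq cuax gtou udj ixa cnr vpbzw uvw qljq aeoda wwrrk
Hunk 6: at line 3 remove [ixa,cnr] add [xtpq] -> 10 lines: brq cuax gtou udj xtpq vpbzw uvw qljq aeoda wwrrk
Final line 3: gtou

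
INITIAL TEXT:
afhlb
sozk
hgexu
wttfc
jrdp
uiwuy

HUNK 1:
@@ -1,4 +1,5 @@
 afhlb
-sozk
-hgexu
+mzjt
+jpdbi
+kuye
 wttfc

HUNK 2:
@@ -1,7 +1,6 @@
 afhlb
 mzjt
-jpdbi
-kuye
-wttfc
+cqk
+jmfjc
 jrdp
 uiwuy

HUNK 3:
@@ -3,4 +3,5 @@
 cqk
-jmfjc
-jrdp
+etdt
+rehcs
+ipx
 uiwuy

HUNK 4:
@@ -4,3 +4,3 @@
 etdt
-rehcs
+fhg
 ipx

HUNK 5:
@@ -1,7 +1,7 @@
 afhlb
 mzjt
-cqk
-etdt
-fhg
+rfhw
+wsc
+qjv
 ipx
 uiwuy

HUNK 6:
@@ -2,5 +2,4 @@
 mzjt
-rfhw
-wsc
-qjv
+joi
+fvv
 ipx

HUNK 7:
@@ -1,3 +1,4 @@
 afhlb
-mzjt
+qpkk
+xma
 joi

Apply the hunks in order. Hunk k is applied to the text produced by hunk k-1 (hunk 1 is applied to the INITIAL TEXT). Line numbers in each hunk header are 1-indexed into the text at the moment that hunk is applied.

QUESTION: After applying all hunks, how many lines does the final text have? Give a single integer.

Answer: 7

Derivation:
Hunk 1: at line 1 remove [sozk,hgexu] add [mzjt,jpdbi,kuye] -> 7 lines: afhlb mzjt jpdbi kuye wttfc jrdp uiwuy
Hunk 2: at line 1 remove [jpdbi,kuye,wttfc] add [cqk,jmfjc] -> 6 lines: afhlb mzjt cqk jmfjc jrdp uiwuy
Hunk 3: at line 3 remove [jmfjc,jrdp] add [etdt,rehcs,ipx] -> 7 lines: afhlb mzjt cqk etdt rehcs ipx uiwuy
Hunk 4: at line 4 remove [rehcs] add [fhg] -> 7 lines: afhlb mzjt cqk etdt fhg ipx uiwuy
Hunk 5: at line 1 remove [cqk,etdt,fhg] add [rfhw,wsc,qjv] -> 7 lines: afhlb mzjt rfhw wsc qjv ipx uiwuy
Hunk 6: at line 2 remove [rfhw,wsc,qjv] add [joi,fvv] -> 6 lines: afhlb mzjt joi fvv ipx uiwuy
Hunk 7: at line 1 remove [mzjt] add [qpkk,xma] -> 7 lines: afhlb qpkk xma joi fvv ipx uiwuy
Final line count: 7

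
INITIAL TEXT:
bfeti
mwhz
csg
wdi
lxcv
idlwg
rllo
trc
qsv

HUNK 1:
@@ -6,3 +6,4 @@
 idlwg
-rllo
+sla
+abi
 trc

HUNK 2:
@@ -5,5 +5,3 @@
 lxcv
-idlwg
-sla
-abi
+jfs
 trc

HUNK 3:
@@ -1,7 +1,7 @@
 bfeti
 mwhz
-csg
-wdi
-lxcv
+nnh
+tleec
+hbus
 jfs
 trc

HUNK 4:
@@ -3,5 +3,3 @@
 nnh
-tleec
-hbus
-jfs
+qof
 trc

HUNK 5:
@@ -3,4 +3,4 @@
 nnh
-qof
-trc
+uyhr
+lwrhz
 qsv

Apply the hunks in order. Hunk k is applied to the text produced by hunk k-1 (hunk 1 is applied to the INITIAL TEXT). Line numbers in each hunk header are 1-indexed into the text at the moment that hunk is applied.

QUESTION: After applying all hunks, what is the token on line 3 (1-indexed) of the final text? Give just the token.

Hunk 1: at line 6 remove [rllo] add [sla,abi] -> 10 lines: bfeti mwhz csg wdi lxcv idlwg sla abi trc qsv
Hunk 2: at line 5 remove [idlwg,sla,abi] add [jfs] -> 8 lines: bfeti mwhz csg wdi lxcv jfs trc qsv
Hunk 3: at line 1 remove [csg,wdi,lxcv] add [nnh,tleec,hbus] -> 8 lines: bfeti mwhz nnh tleec hbus jfs trc qsv
Hunk 4: at line 3 remove [tleec,hbus,jfs] add [qof] -> 6 lines: bfeti mwhz nnh qof trc qsv
Hunk 5: at line 3 remove [qof,trc] add [uyhr,lwrhz] -> 6 lines: bfeti mwhz nnh uyhr lwrhz qsv
Final line 3: nnh

Answer: nnh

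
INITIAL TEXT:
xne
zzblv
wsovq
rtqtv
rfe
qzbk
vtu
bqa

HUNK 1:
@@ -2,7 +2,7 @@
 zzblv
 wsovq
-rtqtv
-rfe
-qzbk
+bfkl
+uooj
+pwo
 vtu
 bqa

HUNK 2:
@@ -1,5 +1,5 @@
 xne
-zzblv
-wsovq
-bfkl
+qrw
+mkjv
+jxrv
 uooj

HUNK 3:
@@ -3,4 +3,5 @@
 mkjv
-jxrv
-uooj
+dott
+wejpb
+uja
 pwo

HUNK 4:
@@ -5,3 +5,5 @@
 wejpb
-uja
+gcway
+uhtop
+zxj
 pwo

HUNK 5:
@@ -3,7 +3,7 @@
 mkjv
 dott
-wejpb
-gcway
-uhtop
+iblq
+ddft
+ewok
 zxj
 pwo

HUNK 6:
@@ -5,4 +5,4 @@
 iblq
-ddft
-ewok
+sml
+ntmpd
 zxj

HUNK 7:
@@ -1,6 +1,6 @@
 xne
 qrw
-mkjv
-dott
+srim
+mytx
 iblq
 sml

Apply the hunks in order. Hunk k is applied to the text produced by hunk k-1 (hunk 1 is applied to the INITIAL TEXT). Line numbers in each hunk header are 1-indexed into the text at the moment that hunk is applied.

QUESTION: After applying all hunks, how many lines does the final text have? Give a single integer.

Hunk 1: at line 2 remove [rtqtv,rfe,qzbk] add [bfkl,uooj,pwo] -> 8 lines: xne zzblv wsovq bfkl uooj pwo vtu bqa
Hunk 2: at line 1 remove [zzblv,wsovq,bfkl] add [qrw,mkjv,jxrv] -> 8 lines: xne qrw mkjv jxrv uooj pwo vtu bqa
Hunk 3: at line 3 remove [jxrv,uooj] add [dott,wejpb,uja] -> 9 lines: xne qrw mkjv dott wejpb uja pwo vtu bqa
Hunk 4: at line 5 remove [uja] add [gcway,uhtop,zxj] -> 11 lines: xne qrw mkjv dott wejpb gcway uhtop zxj pwo vtu bqa
Hunk 5: at line 3 remove [wejpb,gcway,uhtop] add [iblq,ddft,ewok] -> 11 lines: xne qrw mkjv dott iblq ddft ewok zxj pwo vtu bqa
Hunk 6: at line 5 remove [ddft,ewok] add [sml,ntmpd] -> 11 lines: xne qrw mkjv dott iblq sml ntmpd zxj pwo vtu bqa
Hunk 7: at line 1 remove [mkjv,dott] add [srim,mytx] -> 11 lines: xne qrw srim mytx iblq sml ntmpd zxj pwo vtu bqa
Final line count: 11

Answer: 11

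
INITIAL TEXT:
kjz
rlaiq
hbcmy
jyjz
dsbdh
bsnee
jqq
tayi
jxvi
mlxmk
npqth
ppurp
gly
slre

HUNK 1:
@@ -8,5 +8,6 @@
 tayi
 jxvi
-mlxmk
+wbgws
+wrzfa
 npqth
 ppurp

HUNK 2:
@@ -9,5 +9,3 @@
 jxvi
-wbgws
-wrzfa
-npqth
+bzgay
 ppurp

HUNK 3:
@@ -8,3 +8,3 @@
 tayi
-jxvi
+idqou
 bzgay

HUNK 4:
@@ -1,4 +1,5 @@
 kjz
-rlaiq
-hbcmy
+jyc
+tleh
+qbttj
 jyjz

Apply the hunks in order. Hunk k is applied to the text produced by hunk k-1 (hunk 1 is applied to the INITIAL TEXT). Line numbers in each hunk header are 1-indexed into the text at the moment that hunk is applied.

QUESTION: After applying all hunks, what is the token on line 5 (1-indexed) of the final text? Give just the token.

Answer: jyjz

Derivation:
Hunk 1: at line 8 remove [mlxmk] add [wbgws,wrzfa] -> 15 lines: kjz rlaiq hbcmy jyjz dsbdh bsnee jqq tayi jxvi wbgws wrzfa npqth ppurp gly slre
Hunk 2: at line 9 remove [wbgws,wrzfa,npqth] add [bzgay] -> 13 lines: kjz rlaiq hbcmy jyjz dsbdh bsnee jqq tayi jxvi bzgay ppurp gly slre
Hunk 3: at line 8 remove [jxvi] add [idqou] -> 13 lines: kjz rlaiq hbcmy jyjz dsbdh bsnee jqq tayi idqou bzgay ppurp gly slre
Hunk 4: at line 1 remove [rlaiq,hbcmy] add [jyc,tleh,qbttj] -> 14 lines: kjz jyc tleh qbttj jyjz dsbdh bsnee jqq tayi idqou bzgay ppurp gly slre
Final line 5: jyjz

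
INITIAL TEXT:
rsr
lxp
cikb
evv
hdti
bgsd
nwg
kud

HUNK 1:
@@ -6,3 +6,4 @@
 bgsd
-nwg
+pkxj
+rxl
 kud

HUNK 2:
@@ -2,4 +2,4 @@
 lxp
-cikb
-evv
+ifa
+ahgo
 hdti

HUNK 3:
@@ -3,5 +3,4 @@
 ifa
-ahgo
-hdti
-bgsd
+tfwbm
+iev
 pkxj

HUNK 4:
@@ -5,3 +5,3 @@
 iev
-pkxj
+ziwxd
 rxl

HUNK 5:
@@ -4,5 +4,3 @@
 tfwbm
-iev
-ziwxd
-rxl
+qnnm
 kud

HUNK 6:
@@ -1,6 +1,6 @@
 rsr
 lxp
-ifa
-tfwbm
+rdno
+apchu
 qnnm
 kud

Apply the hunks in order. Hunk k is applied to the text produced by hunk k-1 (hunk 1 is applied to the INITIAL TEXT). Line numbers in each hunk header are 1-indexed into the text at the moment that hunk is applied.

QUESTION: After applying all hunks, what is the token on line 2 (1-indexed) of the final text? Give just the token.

Answer: lxp

Derivation:
Hunk 1: at line 6 remove [nwg] add [pkxj,rxl] -> 9 lines: rsr lxp cikb evv hdti bgsd pkxj rxl kud
Hunk 2: at line 2 remove [cikb,evv] add [ifa,ahgo] -> 9 lines: rsr lxp ifa ahgo hdti bgsd pkxj rxl kud
Hunk 3: at line 3 remove [ahgo,hdti,bgsd] add [tfwbm,iev] -> 8 lines: rsr lxp ifa tfwbm iev pkxj rxl kud
Hunk 4: at line 5 remove [pkxj] add [ziwxd] -> 8 lines: rsr lxp ifa tfwbm iev ziwxd rxl kud
Hunk 5: at line 4 remove [iev,ziwxd,rxl] add [qnnm] -> 6 lines: rsr lxp ifa tfwbm qnnm kud
Hunk 6: at line 1 remove [ifa,tfwbm] add [rdno,apchu] -> 6 lines: rsr lxp rdno apchu qnnm kud
Final line 2: lxp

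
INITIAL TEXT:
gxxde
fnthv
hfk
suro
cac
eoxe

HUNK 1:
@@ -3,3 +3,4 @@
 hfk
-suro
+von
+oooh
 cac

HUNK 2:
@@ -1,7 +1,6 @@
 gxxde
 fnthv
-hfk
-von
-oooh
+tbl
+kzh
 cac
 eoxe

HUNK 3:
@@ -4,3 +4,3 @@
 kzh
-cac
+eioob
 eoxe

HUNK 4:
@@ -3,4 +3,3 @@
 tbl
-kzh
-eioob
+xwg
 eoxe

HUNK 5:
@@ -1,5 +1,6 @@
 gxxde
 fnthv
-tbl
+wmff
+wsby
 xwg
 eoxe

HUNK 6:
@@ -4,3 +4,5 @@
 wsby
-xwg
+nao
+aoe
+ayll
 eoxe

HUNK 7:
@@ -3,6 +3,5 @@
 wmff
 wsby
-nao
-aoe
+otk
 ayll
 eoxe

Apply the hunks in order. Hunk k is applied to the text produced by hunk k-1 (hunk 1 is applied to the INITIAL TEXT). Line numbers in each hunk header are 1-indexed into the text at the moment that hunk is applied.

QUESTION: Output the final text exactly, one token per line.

Hunk 1: at line 3 remove [suro] add [von,oooh] -> 7 lines: gxxde fnthv hfk von oooh cac eoxe
Hunk 2: at line 1 remove [hfk,von,oooh] add [tbl,kzh] -> 6 lines: gxxde fnthv tbl kzh cac eoxe
Hunk 3: at line 4 remove [cac] add [eioob] -> 6 lines: gxxde fnthv tbl kzh eioob eoxe
Hunk 4: at line 3 remove [kzh,eioob] add [xwg] -> 5 lines: gxxde fnthv tbl xwg eoxe
Hunk 5: at line 1 remove [tbl] add [wmff,wsby] -> 6 lines: gxxde fnthv wmff wsby xwg eoxe
Hunk 6: at line 4 remove [xwg] add [nao,aoe,ayll] -> 8 lines: gxxde fnthv wmff wsby nao aoe ayll eoxe
Hunk 7: at line 3 remove [nao,aoe] add [otk] -> 7 lines: gxxde fnthv wmff wsby otk ayll eoxe

Answer: gxxde
fnthv
wmff
wsby
otk
ayll
eoxe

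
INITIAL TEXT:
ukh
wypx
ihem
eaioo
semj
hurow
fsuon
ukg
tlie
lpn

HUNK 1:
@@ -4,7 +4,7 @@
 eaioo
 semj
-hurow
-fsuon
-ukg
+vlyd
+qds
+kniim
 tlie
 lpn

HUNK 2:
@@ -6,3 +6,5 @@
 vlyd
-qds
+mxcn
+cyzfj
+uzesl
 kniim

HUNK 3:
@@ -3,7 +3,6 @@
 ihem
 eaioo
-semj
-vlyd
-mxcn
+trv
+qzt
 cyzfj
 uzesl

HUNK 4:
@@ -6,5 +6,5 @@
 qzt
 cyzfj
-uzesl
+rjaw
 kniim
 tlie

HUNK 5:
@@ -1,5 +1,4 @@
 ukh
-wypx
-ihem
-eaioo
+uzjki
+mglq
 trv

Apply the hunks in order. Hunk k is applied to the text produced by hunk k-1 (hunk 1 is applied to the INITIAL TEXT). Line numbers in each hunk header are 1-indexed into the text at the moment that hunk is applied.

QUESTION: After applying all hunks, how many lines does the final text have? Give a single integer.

Hunk 1: at line 4 remove [hurow,fsuon,ukg] add [vlyd,qds,kniim] -> 10 lines: ukh wypx ihem eaioo semj vlyd qds kniim tlie lpn
Hunk 2: at line 6 remove [qds] add [mxcn,cyzfj,uzesl] -> 12 lines: ukh wypx ihem eaioo semj vlyd mxcn cyzfj uzesl kniim tlie lpn
Hunk 3: at line 3 remove [semj,vlyd,mxcn] add [trv,qzt] -> 11 lines: ukh wypx ihem eaioo trv qzt cyzfj uzesl kniim tlie lpn
Hunk 4: at line 6 remove [uzesl] add [rjaw] -> 11 lines: ukh wypx ihem eaioo trv qzt cyzfj rjaw kniim tlie lpn
Hunk 5: at line 1 remove [wypx,ihem,eaioo] add [uzjki,mglq] -> 10 lines: ukh uzjki mglq trv qzt cyzfj rjaw kniim tlie lpn
Final line count: 10

Answer: 10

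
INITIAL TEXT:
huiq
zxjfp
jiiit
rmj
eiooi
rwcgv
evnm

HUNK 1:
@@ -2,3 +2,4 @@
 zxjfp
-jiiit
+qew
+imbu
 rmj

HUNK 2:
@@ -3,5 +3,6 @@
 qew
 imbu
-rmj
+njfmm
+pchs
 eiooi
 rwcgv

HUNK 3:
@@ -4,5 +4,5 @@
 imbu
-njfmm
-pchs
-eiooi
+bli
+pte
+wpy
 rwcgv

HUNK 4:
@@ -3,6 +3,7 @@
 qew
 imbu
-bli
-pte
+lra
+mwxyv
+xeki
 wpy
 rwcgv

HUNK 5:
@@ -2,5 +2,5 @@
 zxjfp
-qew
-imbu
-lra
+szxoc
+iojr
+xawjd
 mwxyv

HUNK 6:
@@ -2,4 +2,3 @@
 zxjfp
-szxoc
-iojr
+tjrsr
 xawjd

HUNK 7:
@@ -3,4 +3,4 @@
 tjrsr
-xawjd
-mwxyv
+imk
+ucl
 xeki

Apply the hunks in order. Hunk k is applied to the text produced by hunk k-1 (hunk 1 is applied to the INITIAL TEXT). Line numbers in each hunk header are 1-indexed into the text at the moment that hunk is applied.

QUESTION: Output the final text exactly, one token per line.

Answer: huiq
zxjfp
tjrsr
imk
ucl
xeki
wpy
rwcgv
evnm

Derivation:
Hunk 1: at line 2 remove [jiiit] add [qew,imbu] -> 8 lines: huiq zxjfp qew imbu rmj eiooi rwcgv evnm
Hunk 2: at line 3 remove [rmj] add [njfmm,pchs] -> 9 lines: huiq zxjfp qew imbu njfmm pchs eiooi rwcgv evnm
Hunk 3: at line 4 remove [njfmm,pchs,eiooi] add [bli,pte,wpy] -> 9 lines: huiq zxjfp qew imbu bli pte wpy rwcgv evnm
Hunk 4: at line 3 remove [bli,pte] add [lra,mwxyv,xeki] -> 10 lines: huiq zxjfp qew imbu lra mwxyv xeki wpy rwcgv evnm
Hunk 5: at line 2 remove [qew,imbu,lra] add [szxoc,iojr,xawjd] -> 10 lines: huiq zxjfp szxoc iojr xawjd mwxyv xeki wpy rwcgv evnm
Hunk 6: at line 2 remove [szxoc,iojr] add [tjrsr] -> 9 lines: huiq zxjfp tjrsr xawjd mwxyv xeki wpy rwcgv evnm
Hunk 7: at line 3 remove [xawjd,mwxyv] add [imk,ucl] -> 9 lines: huiq zxjfp tjrsr imk ucl xeki wpy rwcgv evnm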